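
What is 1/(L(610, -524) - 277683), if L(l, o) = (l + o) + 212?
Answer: -1/277385 ≈ -3.6051e-6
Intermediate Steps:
L(l, o) = 212 + l + o
1/(L(610, -524) - 277683) = 1/((212 + 610 - 524) - 277683) = 1/(298 - 277683) = 1/(-277385) = -1/277385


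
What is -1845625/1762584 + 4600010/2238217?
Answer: 3976994775215/3945045472728 ≈ 1.0081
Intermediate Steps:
-1845625/1762584 + 4600010/2238217 = 3976994775215/3945045472728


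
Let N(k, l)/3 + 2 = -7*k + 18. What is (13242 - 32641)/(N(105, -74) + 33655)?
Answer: -19399/31498 ≈ -0.61588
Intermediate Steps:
N(k, l) = 48 - 21*k (N(k, l) = -6 + 3*(-7*k + 18) = -6 + 3*(18 - 7*k) = -6 + (54 - 21*k) = 48 - 21*k)
(13242 - 32641)/(N(105, -74) + 33655) = (13242 - 32641)/((48 - 21*105) + 33655) = -19399/((48 - 2205) + 33655) = -19399/(-2157 + 33655) = -19399/31498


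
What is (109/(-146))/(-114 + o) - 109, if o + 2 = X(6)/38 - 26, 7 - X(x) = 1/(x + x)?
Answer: -514546381/4720837 ≈ -108.99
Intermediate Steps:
X(x) = 7 - 1/(2*x) (X(x) = 7 - 1/(x + x) = 7 - 1/(2*x))
o = -12685/456 (o = -2 + ((7 - ½/6)/38 - 26) = -2 + ((7 - ½*⅙)*(1/38) - 26) = -2 + ((7 - 1/12)*(1/38) - 26) = -2 + ((83/12)*(1/38) - 26) = -2 + (83/456 - 26) = -2 - 11773/456 = -12685/456 ≈ -27.818)
(109/(-146))/(-114 + o) - 109 = (109/(-146))/(-114 - 12685/456) - 109 = (109*(-1/146))/(-64669/456) - 109 = -109/146*(-456/64669) - 109 = 24852/4720837 - 109 = -514546381/4720837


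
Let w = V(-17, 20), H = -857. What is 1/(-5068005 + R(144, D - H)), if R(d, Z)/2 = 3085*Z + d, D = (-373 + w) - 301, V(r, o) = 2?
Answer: -1/3926267 ≈ -2.5469e-7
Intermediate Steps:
w = 2
D = -672 (D = (-373 + 2) - 301 = -371 - 301 = -672)
R(d, Z) = 2*d + 6170*Z (R(d, Z) = 2*(3085*Z + d) = 2*(d + 3085*Z) = 2*d + 6170*Z)
1/(-5068005 + R(144, D - H)) = 1/(-5068005 + (2*144 + 6170*(-672 - 1*(-857)))) = 1/(-5068005 + (288 + 6170*(-672 + 857))) = 1/(-5068005 + (288 + 6170*185)) = 1/(-5068005 + (288 + 1141450)) = 1/(-5068005 + 1141738) = 1/(-3926267) = -1/3926267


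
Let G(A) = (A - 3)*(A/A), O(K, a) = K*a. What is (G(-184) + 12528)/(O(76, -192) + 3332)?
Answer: -12341/11260 ≈ -1.0960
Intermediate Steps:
G(A) = -3 + A (G(A) = (-3 + A)*1 = -3 + A)
(G(-184) + 12528)/(O(76, -192) + 3332) = ((-3 - 184) + 12528)/(76*(-192) + 3332) = (-187 + 12528)/(-14592 + 3332) = 12341/(-11260) = 12341*(-1/11260) = -12341/11260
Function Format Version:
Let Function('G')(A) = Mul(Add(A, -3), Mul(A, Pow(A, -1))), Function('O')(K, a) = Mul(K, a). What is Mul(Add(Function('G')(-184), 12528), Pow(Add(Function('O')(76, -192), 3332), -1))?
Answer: Rational(-12341, 11260) ≈ -1.0960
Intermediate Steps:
Function('G')(A) = Add(-3, A) (Function('G')(A) = Mul(Add(-3, A), 1) = Add(-3, A))
Mul(Add(Function('G')(-184), 12528), Pow(Add(Function('O')(76, -192), 3332), -1)) = Mul(Add(Add(-3, -184), 12528), Pow(Add(Mul(76, -192), 3332), -1)) = Mul(Add(-187, 12528), Pow(Add(-14592, 3332), -1)) = Mul(12341, Pow(-11260, -1)) = Mul(12341, Rational(-1, 11260)) = Rational(-12341, 11260)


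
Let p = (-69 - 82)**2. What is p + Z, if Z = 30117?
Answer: 52918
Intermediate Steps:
p = 22801 (p = (-151)**2 = 22801)
p + Z = 22801 + 30117 = 52918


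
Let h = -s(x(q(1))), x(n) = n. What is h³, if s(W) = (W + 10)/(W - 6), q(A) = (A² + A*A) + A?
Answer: 2197/27 ≈ 81.370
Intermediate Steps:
q(A) = A + 2*A² (q(A) = (A² + A²) + A = 2*A² + A = A + 2*A²)
s(W) = (10 + W)/(-6 + W)
h = 13/3 (h = -(10 + 1*(1 + 2*1))/(-6 + 1*(1 + 2*1)) = -(10 + 1*(1 + 2))/(-6 + 1*(1 + 2)) = -(10 + 1*3)/(-6 + 1*3) = -(10 + 3)/(-6 + 3) = -13/(-3) = -(-1)*13/3 = -1*(-13/3) = 13/3 ≈ 4.3333)
h³ = (13/3)³ = 2197/27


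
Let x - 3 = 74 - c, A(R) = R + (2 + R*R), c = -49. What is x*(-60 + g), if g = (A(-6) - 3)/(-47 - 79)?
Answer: -7589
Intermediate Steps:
A(R) = 2 + R + R**2 (A(R) = R + (2 + R**2) = 2 + R + R**2)
x = 126 (x = 3 + (74 - 1*(-49)) = 3 + (74 + 49) = 3 + 123 = 126)
g = -29/126 (g = ((2 - 6 + (-6)**2) - 3)/(-47 - 79) = ((2 - 6 + 36) - 3)/(-126) = (32 - 3)*(-1/126) = 29*(-1/126) = -29/126 ≈ -0.23016)
x*(-60 + g) = 126*(-60 - 29/126) = 126*(-7589/126) = -7589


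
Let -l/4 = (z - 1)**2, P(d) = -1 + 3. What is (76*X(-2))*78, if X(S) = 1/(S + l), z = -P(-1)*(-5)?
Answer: -2964/163 ≈ -18.184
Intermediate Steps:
P(d) = 2
z = 10 (z = -1*2*(-5) = -2*(-5) = 10)
l = -324 (l = -4*(10 - 1)**2 = -4*9**2 = -4*81 = -324)
X(S) = 1/(-324 + S) (X(S) = 1/(S - 324) = 1/(-324 + S))
(76*X(-2))*78 = (76/(-324 - 2))*78 = (76/(-326))*78 = (76*(-1/326))*78 = -38/163*78 = -2964/163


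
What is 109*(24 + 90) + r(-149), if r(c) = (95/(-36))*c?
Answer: 461491/36 ≈ 12819.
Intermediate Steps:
r(c) = -95*c/36 (r(c) = (95*(-1/36))*c = -95*c/36)
109*(24 + 90) + r(-149) = 109*(24 + 90) - 95/36*(-149) = 109*114 + 14155/36 = 12426 + 14155/36 = 461491/36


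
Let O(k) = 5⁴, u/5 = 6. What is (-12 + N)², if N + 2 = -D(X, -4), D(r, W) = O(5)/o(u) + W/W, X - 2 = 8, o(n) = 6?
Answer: 511225/36 ≈ 14201.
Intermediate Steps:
u = 30 (u = 5*6 = 30)
O(k) = 625
X = 10 (X = 2 + 8 = 10)
D(r, W) = 631/6 (D(r, W) = 625/6 + W/W = 625*(⅙) + 1 = 625/6 + 1 = 631/6)
N = -643/6 (N = -2 - 1*631/6 = -2 - 631/6 = -643/6 ≈ -107.17)
(-12 + N)² = (-12 - 643/6)² = (-715/6)² = 511225/36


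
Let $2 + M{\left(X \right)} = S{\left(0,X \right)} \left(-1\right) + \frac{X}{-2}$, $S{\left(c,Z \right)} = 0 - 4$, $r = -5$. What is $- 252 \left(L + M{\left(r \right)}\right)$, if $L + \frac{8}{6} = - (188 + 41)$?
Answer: $56910$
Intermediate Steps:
$L = - \frac{691}{3}$ ($L = - \frac{4}{3} - \left(188 + 41\right) = - \frac{4}{3} - 229 = - \frac{691}{3} \approx -230.33$)
$S{\left(c,Z \right)} = -4$
$M{\left(X \right)} = 2 - \frac{X}{2}$ ($M{\left(X \right)} = -2 + \left(\left(-4\right) \left(-1\right) + \frac{X}{-2}\right) = -2 + \left(4 + X \left(- \frac{1}{2}\right)\right) = -2 - \left(-4 + \frac{X}{2}\right) = 2 - \frac{X}{2}$)
$- 252 \left(L + M{\left(r \right)}\right) = - 252 \left(- \frac{691}{3} + \left(2 - - \frac{5}{2}\right)\right) = - 252 \left(- \frac{691}{3} + \left(2 + \frac{5}{2}\right)\right) = - 252 \left(- \frac{691}{3} + \frac{9}{2}\right) = \left(-252\right) \left(- \frac{1355}{6}\right) = 56910$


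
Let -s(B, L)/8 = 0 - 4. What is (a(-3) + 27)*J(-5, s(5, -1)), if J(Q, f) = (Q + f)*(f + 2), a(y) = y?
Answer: 22032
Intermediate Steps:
s(B, L) = 32 (s(B, L) = -8*(0 - 4) = -8*(-4) = 32)
J(Q, f) = (2 + f)*(Q + f) (J(Q, f) = (Q + f)*(2 + f) = (2 + f)*(Q + f))
(a(-3) + 27)*J(-5, s(5, -1)) = (-3 + 27)*(32**2 + 2*(-5) + 2*32 - 5*32) = 24*(1024 - 10 + 64 - 160) = 24*918 = 22032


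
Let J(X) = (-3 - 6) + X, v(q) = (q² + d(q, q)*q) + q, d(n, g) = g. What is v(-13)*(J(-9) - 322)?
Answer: -110500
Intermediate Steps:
v(q) = q + 2*q² (v(q) = (q² + q*q) + q = (q² + q²) + q = 2*q² + q = q + 2*q²)
J(X) = -9 + X
v(-13)*(J(-9) - 322) = (-13*(1 + 2*(-13)))*((-9 - 9) - 322) = (-13*(1 - 26))*(-18 - 322) = -13*(-25)*(-340) = 325*(-340) = -110500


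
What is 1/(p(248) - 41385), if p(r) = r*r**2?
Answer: 1/15211607 ≈ 6.5739e-8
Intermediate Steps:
p(r) = r**3
1/(p(248) - 41385) = 1/(248**3 - 41385) = 1/(15252992 - 41385) = 1/15211607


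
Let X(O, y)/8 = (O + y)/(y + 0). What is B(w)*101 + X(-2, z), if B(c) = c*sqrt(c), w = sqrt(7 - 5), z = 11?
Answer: 72/11 + 101*2**(3/4) ≈ 176.41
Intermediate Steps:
X(O, y) = 8*(O + y)/y (X(O, y) = 8*((O + y)/(y + 0)) = 8*((O + y)/y) = 8*(O + y)/y)
w = sqrt(2) ≈ 1.4142
B(c) = c**(3/2)
B(w)*101 + X(-2, z) = (sqrt(2))**(3/2)*101 + (8 + 8*(-2)/11) = 2**(3/4)*101 + (8 + 8*(-2)*(1/11)) = 101*2**(3/4) + (8 - 16/11) = 101*2**(3/4) + 72/11 = 72/11 + 101*2**(3/4)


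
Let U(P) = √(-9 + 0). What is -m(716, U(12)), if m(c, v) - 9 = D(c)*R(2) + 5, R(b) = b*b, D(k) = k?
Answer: -2878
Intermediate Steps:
R(b) = b²
U(P) = 3*I (U(P) = √(-9) = 3*I)
m(c, v) = 14 + 4*c (m(c, v) = 9 + (c*2² + 5) = 9 + (c*4 + 5) = 9 + (4*c + 5) = 9 + (5 + 4*c) = 14 + 4*c)
-m(716, U(12)) = -(14 + 4*716) = -(14 + 2864) = -1*2878 = -2878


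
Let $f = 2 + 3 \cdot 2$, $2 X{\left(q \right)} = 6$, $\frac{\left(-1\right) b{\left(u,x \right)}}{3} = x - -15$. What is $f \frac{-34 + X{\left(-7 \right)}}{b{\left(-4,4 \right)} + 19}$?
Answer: $\frac{124}{19} \approx 6.5263$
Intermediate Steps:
$b{\left(u,x \right)} = -45 - 3 x$ ($b{\left(u,x \right)} = - 3 \left(x - -15\right) = - 3 \left(x + 15\right) = - 3 \left(15 + x\right) = -45 - 3 x$)
$X{\left(q \right)} = 3$ ($X{\left(q \right)} = \frac{1}{2} \cdot 6 = 3$)
$f = 8$ ($f = 2 + 6 = 8$)
$f \frac{-34 + X{\left(-7 \right)}}{b{\left(-4,4 \right)} + 19} = 8 \frac{-34 + 3}{\left(-45 - 12\right) + 19} = 8 \left(- \frac{31}{\left(-45 - 12\right) + 19}\right) = 8 \left(- \frac{31}{-57 + 19}\right) = 8 \left(- \frac{31}{-38}\right) = 8 \left(\left(-31\right) \left(- \frac{1}{38}\right)\right) = 8 \cdot \frac{31}{38} = \frac{124}{19}$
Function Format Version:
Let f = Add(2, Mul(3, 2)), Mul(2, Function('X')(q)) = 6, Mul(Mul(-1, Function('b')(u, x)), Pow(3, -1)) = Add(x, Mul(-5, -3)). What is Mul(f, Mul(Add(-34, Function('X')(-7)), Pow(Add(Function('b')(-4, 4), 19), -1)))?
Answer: Rational(124, 19) ≈ 6.5263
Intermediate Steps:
Function('b')(u, x) = Add(-45, Mul(-3, x)) (Function('b')(u, x) = Mul(-3, Add(x, Mul(-5, -3))) = Mul(-3, Add(x, 15)) = Mul(-3, Add(15, x)) = Add(-45, Mul(-3, x)))
Function('X')(q) = 3 (Function('X')(q) = Mul(Rational(1, 2), 6) = 3)
f = 8 (f = Add(2, 6) = 8)
Mul(f, Mul(Add(-34, Function('X')(-7)), Pow(Add(Function('b')(-4, 4), 19), -1))) = Mul(8, Mul(Add(-34, 3), Pow(Add(Add(-45, Mul(-3, 4)), 19), -1))) = Mul(8, Mul(-31, Pow(Add(Add(-45, -12), 19), -1))) = Mul(8, Mul(-31, Pow(Add(-57, 19), -1))) = Mul(8, Mul(-31, Pow(-38, -1))) = Mul(8, Mul(-31, Rational(-1, 38))) = Mul(8, Rational(31, 38)) = Rational(124, 19)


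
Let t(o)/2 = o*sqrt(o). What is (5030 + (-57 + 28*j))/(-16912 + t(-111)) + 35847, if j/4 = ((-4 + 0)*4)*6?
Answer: 2612251495861/72871567 - 641469*I*sqrt(111)/145743134 ≈ 35847.0 - 0.046371*I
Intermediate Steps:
t(o) = 2*o**(3/2) (t(o) = 2*(o*sqrt(o)) = 2*o**(3/2))
j = -384 (j = 4*(((-4 + 0)*4)*6) = 4*(-4*4*6) = 4*(-16*6) = 4*(-96) = -384)
(5030 + (-57 + 28*j))/(-16912 + t(-111)) + 35847 = (5030 + (-57 + 28*(-384)))/(-16912 + 2*(-111)**(3/2)) + 35847 = (5030 + (-57 - 10752))/(-16912 + 2*(-111*I*sqrt(111))) + 35847 = (5030 - 10809)/(-16912 - 222*I*sqrt(111)) + 35847 = -5779/(-16912 - 222*I*sqrt(111)) + 35847 = 35847 - 5779/(-16912 - 222*I*sqrt(111))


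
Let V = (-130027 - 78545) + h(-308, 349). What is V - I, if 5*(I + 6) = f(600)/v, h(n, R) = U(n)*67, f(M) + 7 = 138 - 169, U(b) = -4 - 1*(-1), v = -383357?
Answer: -400161454133/1916785 ≈ -2.0877e+5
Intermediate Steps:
U(b) = -3 (U(b) = -4 + 1 = -3)
f(M) = -38 (f(M) = -7 + (138 - 169) = -7 - 31 = -38)
h(n, R) = -201 (h(n, R) = -3*67 = -201)
V = -208773 (V = (-130027 - 78545) - 201 = -208572 - 201 = -208773)
I = -11500672/1916785 (I = -6 + (-38/(-383357))/5 = -6 + (-38*(-1/383357))/5 = -6 + (1/5)*(38/383357) = -6 + 38/1916785 = -11500672/1916785 ≈ -6.0000)
V - I = -208773 - 1*(-11500672/1916785) = -208773 + 11500672/1916785 = -400161454133/1916785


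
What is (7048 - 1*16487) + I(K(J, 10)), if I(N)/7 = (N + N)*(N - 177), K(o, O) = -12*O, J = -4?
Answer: 489521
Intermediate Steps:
I(N) = 14*N*(-177 + N) (I(N) = 7*((N + N)*(N - 177)) = 7*((2*N)*(-177 + N)) = 7*(2*N*(-177 + N)) = 14*N*(-177 + N))
(7048 - 1*16487) + I(K(J, 10)) = (7048 - 1*16487) + 14*(-12*10)*(-177 - 12*10) = (7048 - 16487) + 14*(-120)*(-177 - 120) = -9439 + 14*(-120)*(-297) = -9439 + 498960 = 489521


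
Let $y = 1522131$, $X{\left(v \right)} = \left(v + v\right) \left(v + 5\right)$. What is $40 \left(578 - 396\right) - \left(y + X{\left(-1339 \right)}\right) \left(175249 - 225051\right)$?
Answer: $253720429846$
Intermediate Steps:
$X{\left(v \right)} = 2 v \left(5 + v\right)$
$40 \left(578 - 396\right) - \left(y + X{\left(-1339 \right)}\right) \left(175249 - 225051\right) = 40 \left(578 - 396\right) - \left(1522131 + 2 \left(-1339\right) \left(5 - 1339\right)\right) \left(175249 - 225051\right) = 40 \cdot 182 - \left(1522131 + 2 \left(-1339\right) \left(-1334\right)\right) \left(-49802\right) = 7280 - \left(1522131 + 3572452\right) \left(-49802\right) = 7280 - 5094583 \left(-49802\right) = 7280 - -253720422566 = 7280 + 253720422566 = 253720429846$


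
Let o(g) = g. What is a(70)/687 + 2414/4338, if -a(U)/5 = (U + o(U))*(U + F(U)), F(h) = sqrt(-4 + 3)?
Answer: -35150597/496701 - 700*I/687 ≈ -70.768 - 1.0189*I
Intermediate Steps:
F(h) = I (F(h) = sqrt(-1) = I)
a(U) = -10*U*(I + U) (a(U) = -5*(U + U)*(U + I) = -5*2*U*(I + U) = -10*U*(I + U))
a(70)/687 + 2414/4338 = (10*70*(-I - 1*70))/687 + 2414/4338 = (10*70*(-I - 70))*(1/687) + 2414*(1/4338) = (10*70*(-70 - I))*(1/687) + 1207/2169 = (-49000 - 700*I)*(1/687) + 1207/2169 = (-49000/687 - 700*I/687) + 1207/2169 = -35150597/496701 - 700*I/687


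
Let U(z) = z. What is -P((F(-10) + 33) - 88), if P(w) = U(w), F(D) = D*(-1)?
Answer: 45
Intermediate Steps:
F(D) = -D
P(w) = w
-P((F(-10) + 33) - 88) = -((-1*(-10) + 33) - 88) = -((10 + 33) - 88) = -(43 - 88) = -1*(-45) = 45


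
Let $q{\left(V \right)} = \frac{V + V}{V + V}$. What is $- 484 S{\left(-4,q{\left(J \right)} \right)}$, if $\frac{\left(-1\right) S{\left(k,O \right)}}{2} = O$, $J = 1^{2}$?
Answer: $968$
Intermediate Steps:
$J = 1$
$q{\left(V \right)} = 1$ ($q{\left(V \right)} = \frac{2 V}{2 V} = 2 V \frac{1}{2 V} = 1$)
$S{\left(k,O \right)} = - 2 O$
$- 484 S{\left(-4,q{\left(J \right)} \right)} = - 484 \left(\left(-2\right) 1\right) = \left(-484\right) \left(-2\right) = 968$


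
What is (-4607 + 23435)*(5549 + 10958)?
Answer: 310793796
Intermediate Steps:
(-4607 + 23435)*(5549 + 10958) = 18828*16507 = 310793796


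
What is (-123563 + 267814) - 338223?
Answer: -193972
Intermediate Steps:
(-123563 + 267814) - 338223 = 144251 - 338223 = -193972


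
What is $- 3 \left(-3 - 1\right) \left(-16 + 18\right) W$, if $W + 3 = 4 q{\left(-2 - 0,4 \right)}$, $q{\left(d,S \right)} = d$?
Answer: $-264$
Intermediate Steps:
$W = -11$ ($W = -3 + 4 \left(-2 - 0\right) = -3 + 4 \left(-2 + 0\right) = -3 + 4 \left(-2\right) = -3 - 8 = -11$)
$- 3 \left(-3 - 1\right) \left(-16 + 18\right) W = - 3 \left(-3 - 1\right) \left(-16 + 18\right) \left(-11\right) = \left(-3\right) \left(-4\right) 2 \left(-11\right) = 12 \cdot 2 \left(-11\right) = 24 \left(-11\right) = -264$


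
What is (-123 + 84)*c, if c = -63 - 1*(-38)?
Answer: 975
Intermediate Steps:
c = -25 (c = -63 + 38 = -25)
(-123 + 84)*c = (-123 + 84)*(-25) = -39*(-25) = 975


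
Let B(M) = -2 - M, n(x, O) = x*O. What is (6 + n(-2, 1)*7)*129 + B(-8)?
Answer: -1026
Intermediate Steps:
n(x, O) = O*x
(6 + n(-2, 1)*7)*129 + B(-8) = (6 + (1*(-2))*7)*129 + (-2 - 1*(-8)) = (6 - 2*7)*129 + (-2 + 8) = (6 - 14)*129 + 6 = -8*129 + 6 = -1032 + 6 = -1026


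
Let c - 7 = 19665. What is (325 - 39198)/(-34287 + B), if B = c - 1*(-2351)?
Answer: 38873/12264 ≈ 3.1697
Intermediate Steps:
c = 19672 (c = 7 + 19665 = 19672)
B = 22023 (B = 19672 - 1*(-2351) = 19672 + 2351 = 22023)
(325 - 39198)/(-34287 + B) = (325 - 39198)/(-34287 + 22023) = -38873/(-12264) = -38873*(-1/12264) = 38873/12264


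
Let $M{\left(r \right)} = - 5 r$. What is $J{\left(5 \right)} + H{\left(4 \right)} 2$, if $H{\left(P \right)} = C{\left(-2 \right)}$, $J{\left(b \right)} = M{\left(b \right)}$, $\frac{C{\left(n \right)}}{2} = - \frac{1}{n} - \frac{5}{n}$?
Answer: $-13$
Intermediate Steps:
$C{\left(n \right)} = - \frac{12}{n}$ ($C{\left(n \right)} = 2 \left(- \frac{1}{n} - \frac{5}{n}\right) = 2 \left(- \frac{6}{n}\right) = - \frac{12}{n}$)
$J{\left(b \right)} = - 5 b$
$H{\left(P \right)} = 6$ ($H{\left(P \right)} = - \frac{12}{-2} = \left(-12\right) \left(- \frac{1}{2}\right) = 6$)
$J{\left(5 \right)} + H{\left(4 \right)} 2 = \left(-5\right) 5 + 6 \cdot 2 = -25 + 12 = -13$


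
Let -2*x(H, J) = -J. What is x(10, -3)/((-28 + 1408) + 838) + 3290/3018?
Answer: 7292693/6693924 ≈ 1.0894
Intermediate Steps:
x(H, J) = J/2 (x(H, J) = -(-1)*J/2 = J/2)
x(10, -3)/((-28 + 1408) + 838) + 3290/3018 = ((½)*(-3))/((-28 + 1408) + 838) + 3290/3018 = -3/(2*(1380 + 838)) + 3290*(1/3018) = -3/2/2218 + 1645/1509 = -3/2*1/2218 + 1645/1509 = -3/4436 + 1645/1509 = 7292693/6693924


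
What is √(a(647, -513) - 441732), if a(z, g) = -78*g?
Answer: I*√401718 ≈ 633.81*I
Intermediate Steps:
√(a(647, -513) - 441732) = √(-78*(-513) - 441732) = √(40014 - 441732) = √(-401718) = I*√401718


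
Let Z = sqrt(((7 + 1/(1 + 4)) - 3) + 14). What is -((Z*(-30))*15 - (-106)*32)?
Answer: -3392 + 90*sqrt(455) ≈ -1472.2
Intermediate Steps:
Z = sqrt(455)/5 (Z = sqrt(((7 + 1/5) - 3) + 14) = sqrt((36/5 - 3) + 14) = sqrt(21/5 + 14) = sqrt(91/5) = sqrt(455)/5 ≈ 4.2661)
-((Z*(-30))*15 - (-106)*32) = -(((sqrt(455)/5)*(-30))*15 - (-106)*32) = -(-6*sqrt(455)*15 - 1*(-3392)) = -(-90*sqrt(455) + 3392) = -(3392 - 90*sqrt(455)) = -3392 + 90*sqrt(455)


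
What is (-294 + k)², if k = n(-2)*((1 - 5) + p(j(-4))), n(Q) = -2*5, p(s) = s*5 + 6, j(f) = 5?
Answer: 318096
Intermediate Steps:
p(s) = 6 + 5*s (p(s) = 5*s + 6 = 6 + 5*s)
n(Q) = -10
k = -270 (k = -10*((1 - 5) + (6 + 5*5)) = -10*(-4 + (6 + 25)) = -10*(-4 + 31) = -10*27 = -270)
(-294 + k)² = (-294 - 270)² = (-564)² = 318096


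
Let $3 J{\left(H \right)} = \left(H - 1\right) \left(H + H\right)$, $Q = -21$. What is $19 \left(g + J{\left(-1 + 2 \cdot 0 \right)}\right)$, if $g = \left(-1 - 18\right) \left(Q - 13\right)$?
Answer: $\frac{36898}{3} \approx 12299.0$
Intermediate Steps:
$g = 646$ ($g = \left(-1 - 18\right) \left(-21 - 13\right) = - 19 \left(-21 - 13\right) = \left(-19\right) \left(-34\right) = 646$)
$J{\left(H \right)} = \frac{2 H \left(-1 + H\right)}{3}$ ($J{\left(H \right)} = \frac{\left(H - 1\right) \left(H + H\right)}{3} = \frac{\left(-1 + H\right) 2 H}{3} = \frac{2 H \left(-1 + H\right)}{3}$)
$19 \left(g + J{\left(-1 + 2 \cdot 0 \right)}\right) = 19 \left(646 + \frac{2 \left(-1 + 2 \cdot 0\right) \left(-1 + \left(-1 + 2 \cdot 0\right)\right)}{3}\right) = 19 \left(646 + \frac{2 \left(-1 + 0\right) \left(-1 + \left(-1 + 0\right)\right)}{3}\right) = 19 \left(646 + \frac{2}{3} \left(-1\right) \left(-1 - 1\right)\right) = 19 \left(646 + \frac{2}{3} \left(-1\right) \left(-2\right)\right) = 19 \left(646 + \frac{4}{3}\right) = 19 \cdot \frac{1942}{3} = \frac{36898}{3}$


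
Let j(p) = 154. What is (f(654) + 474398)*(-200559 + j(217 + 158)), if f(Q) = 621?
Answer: -95196182695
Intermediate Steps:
(f(654) + 474398)*(-200559 + j(217 + 158)) = (621 + 474398)*(-200559 + 154) = 475019*(-200405) = -95196182695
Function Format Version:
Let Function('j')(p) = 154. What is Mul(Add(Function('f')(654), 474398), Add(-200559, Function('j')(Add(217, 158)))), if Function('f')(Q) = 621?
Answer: -95196182695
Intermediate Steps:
Mul(Add(Function('f')(654), 474398), Add(-200559, Function('j')(Add(217, 158)))) = Mul(Add(621, 474398), Add(-200559, 154)) = Mul(475019, -200405) = -95196182695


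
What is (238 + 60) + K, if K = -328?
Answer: -30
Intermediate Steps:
(238 + 60) + K = (238 + 60) - 328 = 298 - 328 = -30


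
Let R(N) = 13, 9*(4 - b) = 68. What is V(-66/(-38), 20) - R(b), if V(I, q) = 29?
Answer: 16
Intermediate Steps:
b = -32/9 (b = 4 - ⅑*68 = 4 - 68/9 = -32/9 ≈ -3.5556)
V(-66/(-38), 20) - R(b) = 29 - 1*13 = 29 - 13 = 16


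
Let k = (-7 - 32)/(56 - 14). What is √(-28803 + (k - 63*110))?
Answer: 5*I*√280154/14 ≈ 189.03*I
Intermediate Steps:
k = -13/14 (k = -39/42 = -39*1/42 = -13/14 ≈ -0.92857)
√(-28803 + (k - 63*110)) = √(-28803 + (-13/14 - 63*110)) = √(-28803 + (-13/14 - 6930)) = √(-28803 - 97033/14) = √(-500275/14) = 5*I*√280154/14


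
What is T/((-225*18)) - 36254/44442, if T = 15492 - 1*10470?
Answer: -1142026/555525 ≈ -2.0558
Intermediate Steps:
T = 5022 (T = 15492 - 10470 = 5022)
T/((-225*18)) - 36254/44442 = 5022/((-225*18)) - 36254/44442 = 5022/(-4050) - 36254*1/44442 = 5022*(-1/4050) - 18127/22221 = -31/25 - 18127/22221 = -1142026/555525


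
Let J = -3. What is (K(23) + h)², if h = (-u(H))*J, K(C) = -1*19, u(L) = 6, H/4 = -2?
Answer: 1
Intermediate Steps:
H = -8 (H = 4*(-2) = -8)
K(C) = -19
h = 18 (h = -1*6*(-3) = -6*(-3) = 18)
(K(23) + h)² = (-19 + 18)² = (-1)² = 1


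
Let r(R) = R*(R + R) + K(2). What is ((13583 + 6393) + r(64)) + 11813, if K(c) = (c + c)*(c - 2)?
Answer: 39981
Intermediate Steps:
K(c) = 2*c*(-2 + c) (K(c) = (2*c)*(-2 + c) = 2*c*(-2 + c))
r(R) = 2*R**2 (r(R) = R*(R + R) + 2*2*(-2 + 2) = R*(2*R) + 2*2*0 = 2*R**2 + 0 = 2*R**2)
((13583 + 6393) + r(64)) + 11813 = ((13583 + 6393) + 2*64**2) + 11813 = (19976 + 2*4096) + 11813 = (19976 + 8192) + 11813 = 28168 + 11813 = 39981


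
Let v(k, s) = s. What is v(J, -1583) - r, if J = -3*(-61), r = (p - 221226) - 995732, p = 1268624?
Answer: -53249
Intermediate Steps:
r = 51666 (r = (1268624 - 221226) - 995732 = 1047398 - 995732 = 51666)
J = 183
v(J, -1583) - r = -1583 - 1*51666 = -1583 - 51666 = -53249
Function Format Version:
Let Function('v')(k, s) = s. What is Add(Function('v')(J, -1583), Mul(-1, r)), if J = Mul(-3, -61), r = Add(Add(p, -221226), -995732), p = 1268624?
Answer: -53249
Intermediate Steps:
r = 51666 (r = Add(Add(1268624, -221226), -995732) = Add(1047398, -995732) = 51666)
J = 183
Add(Function('v')(J, -1583), Mul(-1, r)) = Add(-1583, Mul(-1, 51666)) = Add(-1583, -51666) = -53249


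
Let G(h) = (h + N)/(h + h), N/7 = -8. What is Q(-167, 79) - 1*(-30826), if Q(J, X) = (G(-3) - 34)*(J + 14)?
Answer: 69047/2 ≈ 34524.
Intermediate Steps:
N = -56 (N = 7*(-8) = -56)
G(h) = (-56 + h)/(2*h) (G(h) = (h - 56)/(h + h) = (-56 + h)/((2*h)) = (-56 + h)*(1/(2*h)) = (-56 + h)/(2*h))
Q(J, X) = -1015/3 - 145*J/6 (Q(J, X) = ((½)*(-56 - 3)/(-3) - 34)*(J + 14) = ((½)*(-⅓)*(-59) - 34)*(14 + J) = (59/6 - 34)*(14 + J) = -145*(14 + J)/6 = -1015/3 - 145*J/6)
Q(-167, 79) - 1*(-30826) = (-1015/3 - 145/6*(-167)) - 1*(-30826) = (-1015/3 + 24215/6) + 30826 = 7395/2 + 30826 = 69047/2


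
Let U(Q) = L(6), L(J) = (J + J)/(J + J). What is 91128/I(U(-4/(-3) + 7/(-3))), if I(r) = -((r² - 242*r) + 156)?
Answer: 91128/85 ≈ 1072.1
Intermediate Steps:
L(J) = 1 (L(J) = (2*J)/((2*J)) = (2*J)*(1/(2*J)) = 1)
U(Q) = 1
I(r) = -156 - r² + 242*r (I(r) = -(156 + r² - 242*r) = -156 - r² + 242*r)
91128/I(U(-4/(-3) + 7/(-3))) = 91128/(-156 - 1*1² + 242*1) = 91128/(-156 - 1*1 + 242) = 91128/(-156 - 1 + 242) = 91128/85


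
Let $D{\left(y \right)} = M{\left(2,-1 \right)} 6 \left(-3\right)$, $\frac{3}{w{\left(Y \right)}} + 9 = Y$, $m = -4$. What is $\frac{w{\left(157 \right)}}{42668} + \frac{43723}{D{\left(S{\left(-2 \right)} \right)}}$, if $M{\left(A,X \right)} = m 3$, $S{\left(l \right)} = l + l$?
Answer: $\frac{34513099915}{170501328} \approx 202.42$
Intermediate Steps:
$S{\left(l \right)} = 2 l$
$w{\left(Y \right)} = \frac{3}{-9 + Y}$
$M{\left(A,X \right)} = -12$ ($M{\left(A,X \right)} = \left(-4\right) 3 = -12$)
$D{\left(y \right)} = 216$ ($D{\left(y \right)} = \left(-12\right) 6 \left(-3\right) = \left(-72\right) \left(-3\right) = 216$)
$\frac{w{\left(157 \right)}}{42668} + \frac{43723}{D{\left(S{\left(-2 \right)} \right)}} = \frac{3 \frac{1}{-9 + 157}}{42668} + \frac{43723}{216} = \frac{3}{148} \cdot \frac{1}{42668} + 43723 \cdot \frac{1}{216} = 3 \cdot \frac{1}{148} \cdot \frac{1}{42668} + \frac{43723}{216} = \frac{3}{148} \cdot \frac{1}{42668} + \frac{43723}{216} = \frac{3}{6314864} + \frac{43723}{216} = \frac{34513099915}{170501328}$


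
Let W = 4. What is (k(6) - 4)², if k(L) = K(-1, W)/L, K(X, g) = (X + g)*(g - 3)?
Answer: 49/4 ≈ 12.250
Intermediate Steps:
K(X, g) = (-3 + g)*(X + g) (K(X, g) = (X + g)*(-3 + g) = (-3 + g)*(X + g))
k(L) = 3/L (k(L) = (4² - 3*(-1) - 3*4 - 1*4)/L = (16 + 3 - 12 - 4)/L = 3/L)
(k(6) - 4)² = (3/6 - 4)² = (3*(⅙) - 4)² = (½ - 4)² = (-7/2)² = 49/4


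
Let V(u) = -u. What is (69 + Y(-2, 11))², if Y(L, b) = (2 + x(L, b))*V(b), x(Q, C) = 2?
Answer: 625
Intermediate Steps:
Y(L, b) = -4*b (Y(L, b) = (2 + 2)*(-b) = 4*(-b) = -4*b)
(69 + Y(-2, 11))² = (69 - 4*11)² = (69 - 44)² = 25² = 625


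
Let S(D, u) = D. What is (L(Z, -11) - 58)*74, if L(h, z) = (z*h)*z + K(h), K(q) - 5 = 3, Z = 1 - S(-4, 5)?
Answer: 41070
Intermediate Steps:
Z = 5 (Z = 1 - 1*(-4) = 1 + 4 = 5)
K(q) = 8 (K(q) = 5 + 3 = 8)
L(h, z) = 8 + h*z² (L(h, z) = (z*h)*z + 8 = (h*z)*z + 8 = h*z² + 8 = 8 + h*z²)
(L(Z, -11) - 58)*74 = ((8 + 5*(-11)²) - 58)*74 = ((8 + 5*121) - 58)*74 = ((8 + 605) - 58)*74 = (613 - 58)*74 = 555*74 = 41070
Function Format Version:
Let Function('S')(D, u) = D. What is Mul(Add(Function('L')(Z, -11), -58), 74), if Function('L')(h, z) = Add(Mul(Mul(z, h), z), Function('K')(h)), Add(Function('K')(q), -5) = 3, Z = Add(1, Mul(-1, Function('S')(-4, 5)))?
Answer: 41070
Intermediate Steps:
Z = 5 (Z = Add(1, Mul(-1, -4)) = Add(1, 4) = 5)
Function('K')(q) = 8 (Function('K')(q) = Add(5, 3) = 8)
Function('L')(h, z) = Add(8, Mul(h, Pow(z, 2))) (Function('L')(h, z) = Add(Mul(Mul(z, h), z), 8) = Add(Mul(Mul(h, z), z), 8) = Add(Mul(h, Pow(z, 2)), 8) = Add(8, Mul(h, Pow(z, 2))))
Mul(Add(Function('L')(Z, -11), -58), 74) = Mul(Add(Add(8, Mul(5, Pow(-11, 2))), -58), 74) = Mul(Add(Add(8, Mul(5, 121)), -58), 74) = Mul(Add(Add(8, 605), -58), 74) = Mul(Add(613, -58), 74) = Mul(555, 74) = 41070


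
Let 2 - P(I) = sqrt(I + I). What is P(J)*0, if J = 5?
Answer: 0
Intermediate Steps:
P(I) = 2 - sqrt(2)*sqrt(I) (P(I) = 2 - sqrt(I + I) = 2 - sqrt(2*I) = 2 - sqrt(2)*sqrt(I))
P(J)*0 = (2 - sqrt(2)*sqrt(5))*0 = (2 - sqrt(10))*0 = 0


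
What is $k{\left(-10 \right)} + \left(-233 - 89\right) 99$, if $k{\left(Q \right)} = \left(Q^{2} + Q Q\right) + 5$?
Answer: $-31673$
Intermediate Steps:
$k{\left(Q \right)} = 5 + 2 Q^{2}$ ($k{\left(Q \right)} = \left(Q^{2} + Q^{2}\right) + 5 = 2 Q^{2} + 5 = 5 + 2 Q^{2}$)
$k{\left(-10 \right)} + \left(-233 - 89\right) 99 = \left(5 + 2 \left(-10\right)^{2}\right) + \left(-233 - 89\right) 99 = \left(5 + 2 \cdot 100\right) + \left(-233 - 89\right) 99 = \left(5 + 200\right) - 31878 = 205 - 31878 = -31673$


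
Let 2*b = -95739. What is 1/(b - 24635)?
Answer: -2/145009 ≈ -1.3792e-5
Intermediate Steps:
b = -95739/2 (b = (½)*(-95739) = -95739/2 ≈ -47870.)
1/(b - 24635) = 1/(-95739/2 - 24635) = 1/(-145009/2) = -2/145009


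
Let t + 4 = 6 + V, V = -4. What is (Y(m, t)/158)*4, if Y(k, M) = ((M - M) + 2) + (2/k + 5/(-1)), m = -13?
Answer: -82/1027 ≈ -0.079844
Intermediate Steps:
t = -2 (t = -4 + (6 - 4) = -4 + 2 = -2)
Y(k, M) = -3 + 2/k (Y(k, M) = (0 + 2) + (2/k + 5*(-1)) = 2 + (2/k - 5) = 2 + (-5 + 2/k) = -3 + 2/k)
(Y(m, t)/158)*4 = ((-3 + 2/(-13))/158)*4 = ((-3 + 2*(-1/13))*(1/158))*4 = ((-3 - 2/13)*(1/158))*4 = -41/13*1/158*4 = -41/2054*4 = -82/1027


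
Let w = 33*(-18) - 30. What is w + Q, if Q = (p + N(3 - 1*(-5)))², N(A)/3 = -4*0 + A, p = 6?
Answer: 276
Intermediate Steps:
N(A) = 3*A (N(A) = 3*(-4*0 + A) = 3*(0 + A) = 3*A)
w = -624 (w = -594 - 30 = -624)
Q = 900 (Q = (6 + 3*(3 - 1*(-5)))² = (6 + 3*(3 + 5))² = (6 + 3*8)² = (6 + 24)² = 30² = 900)
w + Q = -624 + 900 = 276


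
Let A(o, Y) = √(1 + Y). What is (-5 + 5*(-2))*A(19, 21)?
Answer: -15*√22 ≈ -70.356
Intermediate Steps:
(-5 + 5*(-2))*A(19, 21) = (-5 + 5*(-2))*√(1 + 21) = (-5 - 10)*√22 = -15*√22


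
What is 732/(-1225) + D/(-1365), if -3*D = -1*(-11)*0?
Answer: -732/1225 ≈ -0.59755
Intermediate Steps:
D = 0 (D = -(-1*(-11))*0/3 = -11*0/3 = -1/3*0 = 0)
732/(-1225) + D/(-1365) = 732/(-1225) + 0/(-1365) = 732*(-1/1225) + 0*(-1/1365) = -732/1225 + 0 = -732/1225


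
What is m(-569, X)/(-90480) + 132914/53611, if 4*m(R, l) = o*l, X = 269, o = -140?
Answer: 2506161257/970144656 ≈ 2.5833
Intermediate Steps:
m(R, l) = -35*l (m(R, l) = (-140*l)/4 = -35*l)
m(-569, X)/(-90480) + 132914/53611 = -35*269/(-90480) + 132914/53611 = -9415*(-1/90480) + 132914*(1/53611) = 1883/18096 + 132914/53611 = 2506161257/970144656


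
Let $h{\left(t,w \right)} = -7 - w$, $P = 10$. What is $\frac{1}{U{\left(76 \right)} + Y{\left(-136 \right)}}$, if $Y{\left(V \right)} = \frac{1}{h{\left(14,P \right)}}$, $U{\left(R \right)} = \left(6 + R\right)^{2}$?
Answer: $\frac{17}{114307} \approx 0.00014872$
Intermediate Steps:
$Y{\left(V \right)} = - \frac{1}{17}$ ($Y{\left(V \right)} = \frac{1}{-7 - 10} = \frac{1}{-17} = - \frac{1}{17}$)
$\frac{1}{U{\left(76 \right)} + Y{\left(-136 \right)}} = \frac{1}{\left(6 + 76\right)^{2} - \frac{1}{17}} = \frac{1}{82^{2} - \frac{1}{17}} = \frac{1}{6724 - \frac{1}{17}} = \frac{1}{\frac{114307}{17}} = \frac{17}{114307}$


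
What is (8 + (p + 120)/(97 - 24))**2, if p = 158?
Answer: 743044/5329 ≈ 139.43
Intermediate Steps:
(8 + (p + 120)/(97 - 24))**2 = (8 + (158 + 120)/(97 - 24))**2 = (8 + 278/73)**2 = (862/73)**2 = 743044/5329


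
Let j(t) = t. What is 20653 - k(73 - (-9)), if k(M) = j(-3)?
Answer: 20656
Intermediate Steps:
k(M) = -3
20653 - k(73 - (-9)) = 20653 - 1*(-3) = 20653 + 3 = 20656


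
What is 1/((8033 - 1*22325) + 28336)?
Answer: 1/14044 ≈ 7.1205e-5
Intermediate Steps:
1/((8033 - 1*22325) + 28336) = 1/((8033 - 22325) + 28336) = 1/(-14292 + 28336) = 1/14044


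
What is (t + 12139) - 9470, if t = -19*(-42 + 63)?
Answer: 2270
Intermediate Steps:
t = -399 (t = -19*21 = -399)
(t + 12139) - 9470 = (-399 + 12139) - 9470 = 11740 - 9470 = 2270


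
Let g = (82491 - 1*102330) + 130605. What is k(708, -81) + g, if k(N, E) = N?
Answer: 111474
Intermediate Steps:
g = 110766 (g = (82491 - 102330) + 130605 = -19839 + 130605 = 110766)
k(708, -81) + g = 708 + 110766 = 111474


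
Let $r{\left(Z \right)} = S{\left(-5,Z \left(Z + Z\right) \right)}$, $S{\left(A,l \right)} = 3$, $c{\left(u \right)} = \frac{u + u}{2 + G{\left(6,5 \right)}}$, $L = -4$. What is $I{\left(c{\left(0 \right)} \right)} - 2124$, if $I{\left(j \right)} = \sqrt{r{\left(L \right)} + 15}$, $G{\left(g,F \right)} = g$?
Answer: $-2124 + 3 \sqrt{2} \approx -2119.8$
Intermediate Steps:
$c{\left(u \right)} = \frac{u}{4}$ ($c{\left(u \right)} = \frac{u + u}{2 + 6} = \frac{2 u}{8} = 2 u \frac{1}{8} = \frac{u}{4}$)
$r{\left(Z \right)} = 3$
$I{\left(j \right)} = 3 \sqrt{2}$ ($I{\left(j \right)} = \sqrt{3 + 15} = \sqrt{18} = 3 \sqrt{2}$)
$I{\left(c{\left(0 \right)} \right)} - 2124 = 3 \sqrt{2} - 2124 = -2124 + 3 \sqrt{2}$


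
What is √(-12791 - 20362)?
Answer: I*√33153 ≈ 182.08*I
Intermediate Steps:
√(-12791 - 20362) = √(-33153) = I*√33153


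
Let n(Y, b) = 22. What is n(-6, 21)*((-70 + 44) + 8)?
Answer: -396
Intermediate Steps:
n(-6, 21)*((-70 + 44) + 8) = 22*((-70 + 44) + 8) = 22*(-26 + 8) = 22*(-18) = -396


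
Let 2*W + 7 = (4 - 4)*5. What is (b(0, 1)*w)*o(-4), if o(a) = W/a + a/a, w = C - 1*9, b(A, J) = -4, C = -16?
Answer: 375/2 ≈ 187.50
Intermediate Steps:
W = -7/2 (W = -7/2 + ((4 - 4)*5)/2 = -7/2 + (0*5)/2 = -7/2 + (½)*0 = -7/2 + 0 = -7/2 ≈ -3.5000)
w = -25 (w = -16 - 1*9 = -16 - 9 = -25)
o(a) = 1 - 7/(2*a) (o(a) = -7/(2*a) + a/a = -7/(2*a) + 1 = 1 - 7/(2*a))
(b(0, 1)*w)*o(-4) = (-4*(-25))*((-7/2 - 4)/(-4)) = 100*(-¼*(-15/2)) = 100*(15/8) = 375/2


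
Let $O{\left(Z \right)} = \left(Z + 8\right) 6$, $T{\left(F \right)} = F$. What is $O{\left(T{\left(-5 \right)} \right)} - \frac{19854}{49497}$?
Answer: $\frac{290364}{16499} \approx 17.599$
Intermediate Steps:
$O{\left(Z \right)} = 48 + 6 Z$ ($O{\left(Z \right)} = \left(8 + Z\right) 6 = 48 + 6 Z$)
$O{\left(T{\left(-5 \right)} \right)} - \frac{19854}{49497} = \left(48 + 6 \left(-5\right)\right) - \frac{19854}{49497} = \left(48 - 30\right) - 19854 \cdot \frac{1}{49497} = 18 - \frac{6618}{16499} = \frac{290364}{16499}$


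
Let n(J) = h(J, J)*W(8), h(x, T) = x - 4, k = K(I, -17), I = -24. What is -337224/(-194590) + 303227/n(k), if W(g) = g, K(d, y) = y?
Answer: -29474144149/16345560 ≈ -1803.2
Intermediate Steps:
k = -17
h(x, T) = -4 + x
n(J) = -32 + 8*J (n(J) = (-4 + J)*8 = -32 + 8*J)
-337224/(-194590) + 303227/n(k) = -337224/(-194590) + 303227/(-32 + 8*(-17)) = -337224*(-1/194590) + 303227/(-32 - 136) = 168612/97295 + 303227/(-168) = 168612/97295 + 303227*(-1/168) = 168612/97295 - 303227/168 = -29474144149/16345560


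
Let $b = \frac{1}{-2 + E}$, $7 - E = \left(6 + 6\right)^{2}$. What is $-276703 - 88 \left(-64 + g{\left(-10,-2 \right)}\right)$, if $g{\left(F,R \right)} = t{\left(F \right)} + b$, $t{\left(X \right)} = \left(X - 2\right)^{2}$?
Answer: $- \frac{39440189}{139} \approx -2.8374 \cdot 10^{5}$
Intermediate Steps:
$E = -137$ ($E = 7 - \left(6 + 6\right)^{2} = 7 - 12^{2} = 7 - 144 = -137$)
$t{\left(X \right)} = \left(-2 + X\right)^{2}$
$b = - \frac{1}{139}$ ($b = \frac{1}{-2 - 137} = \frac{1}{-139} = - \frac{1}{139} \approx -0.0071942$)
$g{\left(F,R \right)} = - \frac{1}{139} + \left(-2 + F\right)^{2}$ ($g{\left(F,R \right)} = \left(-2 + F\right)^{2} - \frac{1}{139} = - \frac{1}{139} + \left(-2 + F\right)^{2}$)
$-276703 - 88 \left(-64 + g{\left(-10,-2 \right)}\right) = -276703 - 88 \left(-64 - \left(\frac{1}{139} - \left(-2 - 10\right)^{2}\right)\right) = -276703 - 88 \left(-64 - \left(\frac{1}{139} - \left(-12\right)^{2}\right)\right) = -276703 - 88 \left(-64 + \left(- \frac{1}{139} + 144\right)\right) = -276703 - 88 \left(-64 + \frac{20015}{139}\right) = -276703 - 88 \cdot \frac{11119}{139} = -276703 - \frac{978472}{139} = - \frac{39440189}{139}$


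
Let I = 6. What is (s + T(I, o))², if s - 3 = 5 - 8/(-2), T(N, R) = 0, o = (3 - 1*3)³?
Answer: 144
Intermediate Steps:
o = 0 (o = (3 - 3)³ = 0³ = 0)
s = 12 (s = 3 + (5 - 8/(-2)) = 3 + (5 - 8*(-1)/2) = 3 + (5 - 4*(-1)) = 3 + (5 + 4) = 3 + 9 = 12)
(s + T(I, o))² = (12 + 0)² = 12² = 144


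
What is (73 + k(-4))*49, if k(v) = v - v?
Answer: 3577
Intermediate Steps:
k(v) = 0
(73 + k(-4))*49 = (73 + 0)*49 = 73*49 = 3577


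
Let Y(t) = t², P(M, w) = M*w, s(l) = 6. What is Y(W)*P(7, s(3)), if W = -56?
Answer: 131712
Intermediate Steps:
Y(W)*P(7, s(3)) = (-56)²*(7*6) = 3136*42 = 131712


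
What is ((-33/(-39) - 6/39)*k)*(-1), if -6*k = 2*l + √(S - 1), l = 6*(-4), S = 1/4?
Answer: -72/13 + 3*I*√3/52 ≈ -5.5385 + 0.099926*I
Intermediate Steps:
S = ¼ ≈ 0.25000
l = -24
k = 8 - I*√3/12 (k = -(2*(-24) + √(¼ - 1))/6 = -(-48 + √(-¾))/6 = -(-48 + I*√3/2)/6 = 8 - I*√3/12 ≈ 8.0 - 0.14434*I)
((-33/(-39) - 6/39)*k)*(-1) = ((-33/(-39) - 6/39)*(8 - I*√3/12))*(-1) = ((-33*(-1/39) - 6*1/39)*(8 - I*√3/12))*(-1) = ((11/13 - 2/13)*(8 - I*√3/12))*(-1) = (9*(8 - I*√3/12)/13)*(-1) = (72/13 - 3*I*√3/52)*(-1) = -72/13 + 3*I*√3/52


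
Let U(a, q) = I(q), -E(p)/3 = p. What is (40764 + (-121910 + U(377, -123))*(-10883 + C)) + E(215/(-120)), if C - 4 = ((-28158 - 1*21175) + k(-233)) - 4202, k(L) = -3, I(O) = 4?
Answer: 62822876571/8 ≈ 7.8529e+9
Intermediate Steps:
E(p) = -3*p
C = -53534 (C = 4 + (((-28158 - 1*21175) - 3) - 4202) = 4 + (((-28158 - 21175) - 3) - 4202) = 4 + ((-49333 - 3) - 4202) = 4 + (-49336 - 4202) = 4 - 53538 = -53534)
U(a, q) = 4
(40764 + (-121910 + U(377, -123))*(-10883 + C)) + E(215/(-120)) = (40764 + (-121910 + 4)*(-10883 - 53534)) - 645/(-120) = (40764 - 121906*(-64417)) - 645*(-1)/120 = (40764 + 7852818802) - 3*(-43/24) = 7852859566 + 43/8 = 62822876571/8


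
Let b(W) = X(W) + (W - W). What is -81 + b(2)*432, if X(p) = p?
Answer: 783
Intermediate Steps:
b(W) = W (b(W) = W + (W - W) = W + 0 = W)
-81 + b(2)*432 = -81 + 2*432 = -81 + 864 = 783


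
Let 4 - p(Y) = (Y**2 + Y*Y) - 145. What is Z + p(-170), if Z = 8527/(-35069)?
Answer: -2021771446/35069 ≈ -57651.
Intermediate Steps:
p(Y) = 149 - 2*Y**2 (p(Y) = 4 - ((Y**2 + Y*Y) - 145) = 4 - ((Y**2 + Y**2) - 145) = 4 - (2*Y**2 - 145) = 4 - (-145 + 2*Y**2) = 4 + (145 - 2*Y**2) = 149 - 2*Y**2)
Z = -8527/35069 (Z = 8527*(-1/35069) = -8527/35069 ≈ -0.24315)
Z + p(-170) = -8527/35069 + (149 - 2*(-170)**2) = -8527/35069 + (149 - 2*28900) = -8527/35069 + (149 - 57800) = -8527/35069 - 57651 = -2021771446/35069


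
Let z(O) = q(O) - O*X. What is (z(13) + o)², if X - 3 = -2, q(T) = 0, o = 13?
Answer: 0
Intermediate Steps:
X = 1 (X = 3 - 2 = 1)
z(O) = -O (z(O) = 0 - O = -O)
(z(13) + o)² = (-1*13 + 13)² = (-13 + 13)² = 0² = 0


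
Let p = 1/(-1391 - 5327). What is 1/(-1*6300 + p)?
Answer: -6718/42323401 ≈ -0.00015873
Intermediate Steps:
p = -1/6718 (p = 1/(-6718) = -1/6718 ≈ -0.00014885)
1/(-1*6300 + p) = 1/(-1*6300 - 1/6718) = 1/(-6300 - 1/6718) = 1/(-42323401/6718) = -6718/42323401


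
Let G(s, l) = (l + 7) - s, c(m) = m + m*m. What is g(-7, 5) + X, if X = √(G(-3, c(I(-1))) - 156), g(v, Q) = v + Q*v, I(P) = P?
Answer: -42 + I*√146 ≈ -42.0 + 12.083*I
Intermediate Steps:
c(m) = m + m²
G(s, l) = 7 + l - s (G(s, l) = (7 + l) - s = 7 + l - s)
X = I*√146 (X = √((7 - (1 - 1) - 1*(-3)) - 156) = √((7 - 1*0 + 3) - 156) = √((7 + 0 + 3) - 156) = √(10 - 156) = √(-146) = I*√146 ≈ 12.083*I)
g(-7, 5) + X = -7*(1 + 5) + I*√146 = -7*6 + I*√146 = -42 + I*√146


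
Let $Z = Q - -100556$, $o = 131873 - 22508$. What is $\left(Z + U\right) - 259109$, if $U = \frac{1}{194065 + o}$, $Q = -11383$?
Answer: $- \frac{51563680479}{303430} \approx -1.6994 \cdot 10^{5}$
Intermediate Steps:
$o = 109365$
$Z = 89173$ ($Z = -11383 - -100556 = -11383 + 100556 = 89173$)
$U = \frac{1}{303430}$ ($U = \frac{1}{194065 + 109365} = \frac{1}{303430} \approx 3.2957 \cdot 10^{-6}$)
$\left(Z + U\right) - 259109 = \left(89173 + \frac{1}{303430}\right) - 259109 = \frac{27057763391}{303430} - 259109 = - \frac{51563680479}{303430}$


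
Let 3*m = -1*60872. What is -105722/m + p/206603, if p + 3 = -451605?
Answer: 19018582461/6288168908 ≈ 3.0245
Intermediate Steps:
m = -60872/3 (m = (-1*60872)/3 = (1/3)*(-60872) = -60872/3 ≈ -20291.)
p = -451608 (p = -3 - 451605 = -451608)
-105722/m + p/206603 = -105722/(-60872/3) - 451608/206603 = -105722*(-3/60872) - 451608*1/206603 = 158583/30436 - 451608/206603 = 19018582461/6288168908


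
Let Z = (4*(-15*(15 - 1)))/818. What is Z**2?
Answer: 176400/167281 ≈ 1.0545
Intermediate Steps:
Z = -420/409 (Z = (4*(-15*14))*(1/818) = (4*(-210))*(1/818) = -840*1/818 = -420/409 ≈ -1.0269)
Z**2 = (-420/409)**2 = 176400/167281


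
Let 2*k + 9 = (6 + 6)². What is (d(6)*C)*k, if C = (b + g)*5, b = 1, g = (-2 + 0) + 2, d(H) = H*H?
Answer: 12150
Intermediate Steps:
d(H) = H²
g = 0 (g = -2 + 2 = 0)
k = 135/2 (k = -9/2 + (6 + 6)²/2 = -9/2 + (½)*12² = -9/2 + (½)*144 = -9/2 + 72 = 135/2 ≈ 67.500)
C = 5 (C = (1 + 0)*5 = 1*5 = 5)
(d(6)*C)*k = (6²*5)*(135/2) = (36*5)*(135/2) = 180*(135/2) = 12150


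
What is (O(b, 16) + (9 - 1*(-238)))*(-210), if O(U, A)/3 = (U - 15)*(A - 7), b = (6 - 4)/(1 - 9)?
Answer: 69195/2 ≈ 34598.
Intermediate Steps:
b = -1/4 (b = 2/(-8) = 2*(-1/8) = -1/4 ≈ -0.25000)
O(U, A) = 3*(-15 + U)*(-7 + A) (O(U, A) = 3*((U - 15)*(A - 7)) = 3*((-15 + U)*(-7 + A)) = 3*(-15 + U)*(-7 + A))
(O(b, 16) + (9 - 1*(-238)))*(-210) = ((315 - 45*16 - 21*(-1/4) + 3*16*(-1/4)) + (9 - 1*(-238)))*(-210) = ((315 - 720 + 21/4 - 12) + (9 + 238))*(-210) = (-1647/4 + 247)*(-210) = -659/4*(-210) = 69195/2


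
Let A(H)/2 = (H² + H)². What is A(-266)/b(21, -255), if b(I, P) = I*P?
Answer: -283933720/153 ≈ -1.8558e+6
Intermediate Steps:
A(H) = 2*(H + H²)² (A(H) = 2*(H² + H)² = 2*(H + H²)²)
A(-266)/b(21, -255) = (2*(-266)²*(1 - 266)²)/((21*(-255))) = (2*70756*(-265)²)/(-5355) = (2*70756*70225)*(-1/5355) = 9937680200*(-1/5355) = -283933720/153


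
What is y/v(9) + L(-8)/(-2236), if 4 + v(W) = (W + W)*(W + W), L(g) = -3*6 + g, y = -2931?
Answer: -125873/13760 ≈ -9.1478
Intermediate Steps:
L(g) = -18 + g
v(W) = -4 + 4*W² (v(W) = -4 + (W + W)*(W + W) = -4 + (2*W)*(2*W) = -4 + 4*W²)
y/v(9) + L(-8)/(-2236) = -2931/(-4 + 4*9²) + (-18 - 8)/(-2236) = -2931/(-4 + 4*81) - 26*(-1/2236) = -2931/(-4 + 324) + 1/86 = -2931/320 + 1/86 = -125873/13760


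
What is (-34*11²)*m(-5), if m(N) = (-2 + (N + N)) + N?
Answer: 69938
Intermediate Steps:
m(N) = -2 + 3*N (m(N) = (-2 + 2*N) + N = -2 + 3*N)
(-34*11²)*m(-5) = (-34*11²)*(-2 + 3*(-5)) = (-34*121)*(-2 - 15) = -4114*(-17) = 69938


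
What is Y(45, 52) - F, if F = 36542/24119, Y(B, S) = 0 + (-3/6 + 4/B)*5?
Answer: -1550159/434142 ≈ -3.5706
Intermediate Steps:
Y(B, S) = -5/2 + 20/B (Y(B, S) = 0 + (-3*1/6 + 4/B)*5 = 0 + (-1/2 + 4/B)*5 = 0 + (-5/2 + 20/B) = -5/2 + 20/B)
F = 36542/24119 (F = 36542*(1/24119) = 36542/24119 ≈ 1.5151)
Y(45, 52) - F = (-5/2 + 20/45) - 1*36542/24119 = (-5/2 + 20*(1/45)) - 36542/24119 = (-5/2 + 4/9) - 36542/24119 = -37/18 - 36542/24119 = -1550159/434142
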